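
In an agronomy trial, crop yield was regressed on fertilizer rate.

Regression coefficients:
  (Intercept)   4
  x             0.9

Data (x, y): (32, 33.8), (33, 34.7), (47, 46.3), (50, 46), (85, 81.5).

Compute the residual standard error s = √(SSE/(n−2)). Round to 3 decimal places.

x=32: ŷ = 4 + 0.9·32 = 32.8; e = 33.8 − 32.8 = 1
x=33: ŷ = 4 + 0.9·33 = 33.7; e = 34.7 − 33.7 = 1
x=47: ŷ = 4 + 0.9·47 = 46.3; e = 46.3 − 46.3 = 0
x=50: ŷ = 4 + 0.9·50 = 49; e = 46 − 49 = -3
x=85: ŷ = 4 + 0.9·85 = 80.5; e = 81.5 − 80.5 = 1
SSE = 1 + 1 + 0 + 9 + 1 = 12
s = √(12/3) = √4 ≈ 2.000

s = 2.000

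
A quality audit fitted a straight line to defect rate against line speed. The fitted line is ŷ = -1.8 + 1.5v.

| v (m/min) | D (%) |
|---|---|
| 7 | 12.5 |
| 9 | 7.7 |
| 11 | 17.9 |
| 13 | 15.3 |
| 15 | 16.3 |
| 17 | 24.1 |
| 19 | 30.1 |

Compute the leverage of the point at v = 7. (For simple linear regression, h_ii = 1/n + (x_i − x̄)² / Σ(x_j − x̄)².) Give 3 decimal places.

v̄ = (7 + 9 + 11 + 13 + 15 + 17 + 19)/7 = 13
Σ(v − v̄)² = 36 + 16 + 4 + 0 + 4 + 16 + 36 = 112
h = 1/7 + (-6)²/112 = 0.142857 + 0.321429 = 0.464

h = 0.464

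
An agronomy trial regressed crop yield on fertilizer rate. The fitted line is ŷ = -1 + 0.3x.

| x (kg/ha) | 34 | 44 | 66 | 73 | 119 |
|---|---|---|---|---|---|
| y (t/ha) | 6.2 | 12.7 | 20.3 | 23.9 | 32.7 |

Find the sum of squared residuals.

x=34: ŷ = -1 + 0.3·34 = 9.2; r = 6.2 − 9.2 = -3
x=44: ŷ = -1 + 0.3·44 = 12.2; r = 12.7 − 12.2 = 0.5
x=66: ŷ = -1 + 0.3·66 = 18.8; r = 20.3 − 18.8 = 1.5
x=73: ŷ = -1 + 0.3·73 = 20.9; r = 23.9 − 20.9 = 3
x=119: ŷ = -1 + 0.3·119 = 34.7; r = 32.7 − 34.7 = -2
SSE = 9 + 0.25 + 2.25 + 9 + 4 = 24.5

SSE = 24.5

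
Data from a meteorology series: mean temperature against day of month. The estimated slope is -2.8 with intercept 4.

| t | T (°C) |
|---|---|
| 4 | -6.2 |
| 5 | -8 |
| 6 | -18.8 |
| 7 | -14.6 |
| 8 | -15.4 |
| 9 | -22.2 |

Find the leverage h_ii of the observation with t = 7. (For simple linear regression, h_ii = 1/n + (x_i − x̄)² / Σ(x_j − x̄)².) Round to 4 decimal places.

h = 0.1810

t̄ = (4 + 5 + 6 + 7 + 8 + 9)/6 = 6.5
Σ(t − t̄)² = 6.25 + 2.25 + 0.25 + 0.25 + 2.25 + 6.25 = 17.5
h = 1/6 + (0.5)²/17.5 = 0.166667 + 0.0142857 = 0.1810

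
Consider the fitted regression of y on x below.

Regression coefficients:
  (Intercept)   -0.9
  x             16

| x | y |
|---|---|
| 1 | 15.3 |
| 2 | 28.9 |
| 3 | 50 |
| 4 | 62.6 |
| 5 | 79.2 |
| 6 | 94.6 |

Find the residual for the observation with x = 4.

r = -0.5

ŷ = -0.9 + 16·4 = 63.1
r = 62.6 − 63.1 = -0.5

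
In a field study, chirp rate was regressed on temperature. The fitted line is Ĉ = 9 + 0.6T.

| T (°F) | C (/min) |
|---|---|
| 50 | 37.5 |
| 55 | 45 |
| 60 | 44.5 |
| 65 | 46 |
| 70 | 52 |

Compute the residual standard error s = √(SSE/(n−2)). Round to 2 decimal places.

s = 2.35

T=50: Ĉ = 9 + 0.6·50 = 39; r = 37.5 − 39 = -1.5
T=55: Ĉ = 9 + 0.6·55 = 42; r = 45 − 42 = 3
T=60: Ĉ = 9 + 0.6·60 = 45; r = 44.5 − 45 = -0.5
T=65: Ĉ = 9 + 0.6·65 = 48; r = 46 − 48 = -2
T=70: Ĉ = 9 + 0.6·70 = 51; r = 52 − 51 = 1
SSE = 2.25 + 9 + 0.25 + 4 + 1 = 16.5
s = √(16.5/3) = √5.5 ≈ 2.35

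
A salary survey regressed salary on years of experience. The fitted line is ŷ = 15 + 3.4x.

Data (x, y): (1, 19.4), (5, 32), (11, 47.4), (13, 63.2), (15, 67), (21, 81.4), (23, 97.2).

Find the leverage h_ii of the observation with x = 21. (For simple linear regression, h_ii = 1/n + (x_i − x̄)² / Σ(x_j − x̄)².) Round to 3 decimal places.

x̄ = (1 + 5 + 11 + 13 + 15 + 21 + 23)/7 = 12.7143
Σ(x − x̄)² = 137.224 + 59.5102 + 2.93878 + 0.0816327 + 5.22449 + 68.6531 + 105.796 = 379.429
h = 1/7 + (8.28571)²/379.429 = 0.142857 + 0.180938 = 0.324

h = 0.324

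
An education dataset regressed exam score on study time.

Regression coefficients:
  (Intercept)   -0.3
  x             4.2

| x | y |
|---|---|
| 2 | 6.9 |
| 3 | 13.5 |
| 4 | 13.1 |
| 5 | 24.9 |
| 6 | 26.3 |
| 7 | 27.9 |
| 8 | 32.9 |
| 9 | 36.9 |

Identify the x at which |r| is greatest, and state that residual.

x=2: ŷ = -0.3 + 4.2·2 = 8.1; r = 6.9 − 8.1 = -1.2
x=3: ŷ = -0.3 + 4.2·3 = 12.3; r = 13.5 − 12.3 = 1.2
x=4: ŷ = -0.3 + 4.2·4 = 16.5; r = 13.1 − 16.5 = -3.4
x=5: ŷ = -0.3 + 4.2·5 = 20.7; r = 24.9 − 20.7 = 4.2
x=6: ŷ = -0.3 + 4.2·6 = 24.9; r = 26.3 − 24.9 = 1.4
x=7: ŷ = -0.3 + 4.2·7 = 29.1; r = 27.9 − 29.1 = -1.2
x=8: ŷ = -0.3 + 4.2·8 = 33.3; r = 32.9 − 33.3 = -0.4
x=9: ŷ = -0.3 + 4.2·9 = 37.5; r = 36.9 − 37.5 = -0.6
Largest |r| is 4.2 at x = 5, residual 4.2.

x = 5, r = 4.2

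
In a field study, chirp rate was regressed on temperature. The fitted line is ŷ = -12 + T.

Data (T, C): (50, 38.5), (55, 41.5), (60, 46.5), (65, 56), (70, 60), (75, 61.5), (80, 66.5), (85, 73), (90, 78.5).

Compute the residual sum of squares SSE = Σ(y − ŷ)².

SSE = 22.5

T=50: ŷ = -12 + 50 = 38; e = 38.5 − 38 = 0.5
T=55: ŷ = -12 + 55 = 43; e = 41.5 − 43 = -1.5
T=60: ŷ = -12 + 60 = 48; e = 46.5 − 48 = -1.5
T=65: ŷ = -12 + 65 = 53; e = 56 − 53 = 3
T=70: ŷ = -12 + 70 = 58; e = 60 − 58 = 2
T=75: ŷ = -12 + 75 = 63; e = 61.5 − 63 = -1.5
T=80: ŷ = -12 + 80 = 68; e = 66.5 − 68 = -1.5
T=85: ŷ = -12 + 85 = 73; e = 73 − 73 = 0
T=90: ŷ = -12 + 90 = 78; e = 78.5 − 78 = 0.5
SSE = 0.25 + 2.25 + 2.25 + 9 + 4 + 2.25 + 2.25 + 0 + 0.25 = 22.5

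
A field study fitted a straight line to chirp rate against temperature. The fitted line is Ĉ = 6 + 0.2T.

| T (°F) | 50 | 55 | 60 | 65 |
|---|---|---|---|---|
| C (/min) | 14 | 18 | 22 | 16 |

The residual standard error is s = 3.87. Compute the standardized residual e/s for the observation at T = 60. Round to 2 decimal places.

Ĉ = 6 + 0.2·60 = 18
e = 22 − 18 = 4
e/s = 4 / 3.87 = 1.03

1.03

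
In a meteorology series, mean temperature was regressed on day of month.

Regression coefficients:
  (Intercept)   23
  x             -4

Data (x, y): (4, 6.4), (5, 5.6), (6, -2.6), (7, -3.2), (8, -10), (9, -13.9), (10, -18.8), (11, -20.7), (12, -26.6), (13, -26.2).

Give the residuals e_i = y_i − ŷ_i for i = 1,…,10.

x=4: ŷ = 23 − 4·4 = 7; e = 6.4 − 7 = -0.6
x=5: ŷ = 23 − 4·5 = 3; e = 5.6 − 3 = 2.6
x=6: ŷ = 23 − 4·6 = -1; e = -2.6 − (-1) = -1.6
x=7: ŷ = 23 − 4·7 = -5; e = -3.2 − (-5) = 1.8
x=8: ŷ = 23 − 4·8 = -9; e = -10 − (-9) = -1
x=9: ŷ = 23 − 4·9 = -13; e = -13.9 − (-13) = -0.9
x=10: ŷ = 23 − 4·10 = -17; e = -18.8 − (-17) = -1.8
x=11: ŷ = 23 − 4·11 = -21; e = -20.7 − (-21) = 0.3
x=12: ŷ = 23 − 4·12 = -25; e = -26.6 − (-25) = -1.6
x=13: ŷ = 23 − 4·13 = -29; e = -26.2 − (-29) = 2.8

-0.6, 2.6, -1.6, 1.8, -1, -0.9, -1.8, 0.3, -1.6, 2.8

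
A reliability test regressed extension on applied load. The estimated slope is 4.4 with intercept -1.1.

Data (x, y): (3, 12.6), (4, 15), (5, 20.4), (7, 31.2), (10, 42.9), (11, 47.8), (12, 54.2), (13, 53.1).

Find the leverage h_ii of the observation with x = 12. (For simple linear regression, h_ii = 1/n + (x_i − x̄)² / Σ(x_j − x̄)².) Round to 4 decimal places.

h = 0.2682

x̄ = (3 + 4 + 5 + 7 + 10 + 11 + 12 + 13)/8 = 8.125
Σ(x − x̄)² = 26.2656 + 17.0156 + 9.76562 + 1.26562 + 3.51562 + 8.26562 + 15.0156 + 23.7656 = 104.875
h = 1/8 + (3.875)²/104.875 = 0.125 + 0.143176 = 0.2682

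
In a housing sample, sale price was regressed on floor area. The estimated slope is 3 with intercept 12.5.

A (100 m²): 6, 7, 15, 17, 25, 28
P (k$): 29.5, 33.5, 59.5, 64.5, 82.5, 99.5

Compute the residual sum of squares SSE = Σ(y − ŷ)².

SSE = 40

A=6: P̂ = 12.5 + 3·6 = 30.5; r = 29.5 − 30.5 = -1
A=7: P̂ = 12.5 + 3·7 = 33.5; r = 33.5 − 33.5 = 0
A=15: P̂ = 12.5 + 3·15 = 57.5; r = 59.5 − 57.5 = 2
A=17: P̂ = 12.5 + 3·17 = 63.5; r = 64.5 − 63.5 = 1
A=25: P̂ = 12.5 + 3·25 = 87.5; r = 82.5 − 87.5 = -5
A=28: P̂ = 12.5 + 3·28 = 96.5; r = 99.5 − 96.5 = 3
SSE = 1 + 0 + 4 + 1 + 25 + 9 = 40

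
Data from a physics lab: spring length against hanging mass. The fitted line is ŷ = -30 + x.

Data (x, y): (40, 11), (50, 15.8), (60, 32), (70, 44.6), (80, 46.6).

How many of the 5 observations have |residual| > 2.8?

3

x=40: ŷ = -30 + 40 = 10; r = 11 − 10 = 1
x=50: ŷ = -30 + 50 = 20; r = 15.8 − 20 = -4.2
x=60: ŷ = -30 + 60 = 30; r = 32 − 30 = 2
x=70: ŷ = -30 + 70 = 40; r = 44.6 − 40 = 4.6
x=80: ŷ = -30 + 80 = 50; r = 46.6 − 50 = -3.4
|r| > 2.8: x=50 (|r|=4.2), x=70 (|r|=4.6), x=80 (|r|=3.4) → 3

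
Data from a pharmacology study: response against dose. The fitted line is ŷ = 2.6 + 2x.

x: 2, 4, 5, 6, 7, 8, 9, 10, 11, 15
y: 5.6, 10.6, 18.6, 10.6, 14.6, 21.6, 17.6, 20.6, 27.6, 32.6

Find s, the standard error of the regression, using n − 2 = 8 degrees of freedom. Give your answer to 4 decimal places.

x=2: ŷ = 2.6 + 2·2 = 6.6; r = 5.6 − 6.6 = -1
x=4: ŷ = 2.6 + 2·4 = 10.6; r = 10.6 − 10.6 = 0
x=5: ŷ = 2.6 + 2·5 = 12.6; r = 18.6 − 12.6 = 6
x=6: ŷ = 2.6 + 2·6 = 14.6; r = 10.6 − 14.6 = -4
x=7: ŷ = 2.6 + 2·7 = 16.6; r = 14.6 − 16.6 = -2
x=8: ŷ = 2.6 + 2·8 = 18.6; r = 21.6 − 18.6 = 3
x=9: ŷ = 2.6 + 2·9 = 20.6; r = 17.6 − 20.6 = -3
x=10: ŷ = 2.6 + 2·10 = 22.6; r = 20.6 − 22.6 = -2
x=11: ŷ = 2.6 + 2·11 = 24.6; r = 27.6 − 24.6 = 3
x=15: ŷ = 2.6 + 2·15 = 32.6; r = 32.6 − 32.6 = 0
SSE = 1 + 0 + 36 + 16 + 4 + 9 + 9 + 4 + 9 + 0 = 88
s = √(88/8) = √11 ≈ 3.3166

s = 3.3166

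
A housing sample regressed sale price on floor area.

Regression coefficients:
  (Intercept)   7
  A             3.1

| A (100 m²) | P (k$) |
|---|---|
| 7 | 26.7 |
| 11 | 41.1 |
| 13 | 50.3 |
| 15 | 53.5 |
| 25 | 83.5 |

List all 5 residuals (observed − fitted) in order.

A=7: ŷ = 7 + 3.1·7 = 28.7; e = 26.7 − 28.7 = -2
A=11: ŷ = 7 + 3.1·11 = 41.1; e = 41.1 − 41.1 = 0
A=13: ŷ = 7 + 3.1·13 = 47.3; e = 50.3 − 47.3 = 3
A=15: ŷ = 7 + 3.1·15 = 53.5; e = 53.5 − 53.5 = 0
A=25: ŷ = 7 + 3.1·25 = 84.5; e = 83.5 − 84.5 = -1

-2, 0, 3, 0, -1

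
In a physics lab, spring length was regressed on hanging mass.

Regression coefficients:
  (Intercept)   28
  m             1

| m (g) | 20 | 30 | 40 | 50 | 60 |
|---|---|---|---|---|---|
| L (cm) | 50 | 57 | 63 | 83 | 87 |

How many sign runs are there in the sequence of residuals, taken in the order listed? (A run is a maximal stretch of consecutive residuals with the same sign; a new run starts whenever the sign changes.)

4 runs

m=20: L̂ = 28 + 20 = 48; r = 50 − 48 = 2
m=30: L̂ = 28 + 30 = 58; r = 57 − 58 = -1
m=40: L̂ = 28 + 40 = 68; r = 63 − 68 = -5
m=50: L̂ = 28 + 50 = 78; r = 83 − 78 = 5
m=60: L̂ = 28 + 60 = 88; r = 87 − 88 = -1
Signs: + − − + −
Runs: +×1, −×2, +×1, −×1 → 4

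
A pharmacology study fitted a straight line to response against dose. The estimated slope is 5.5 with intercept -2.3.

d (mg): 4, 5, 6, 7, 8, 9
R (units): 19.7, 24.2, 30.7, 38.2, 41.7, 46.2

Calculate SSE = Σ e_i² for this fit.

d=4: R̂ = -2.3 + 5.5·4 = 19.7; e = 19.7 − 19.7 = 0
d=5: R̂ = -2.3 + 5.5·5 = 25.2; e = 24.2 − 25.2 = -1
d=6: R̂ = -2.3 + 5.5·6 = 30.7; e = 30.7 − 30.7 = 0
d=7: R̂ = -2.3 + 5.5·7 = 36.2; e = 38.2 − 36.2 = 2
d=8: R̂ = -2.3 + 5.5·8 = 41.7; e = 41.7 − 41.7 = 0
d=9: R̂ = -2.3 + 5.5·9 = 47.2; e = 46.2 − 47.2 = -1
SSE = 0 + 1 + 0 + 4 + 0 + 1 = 6

SSE = 6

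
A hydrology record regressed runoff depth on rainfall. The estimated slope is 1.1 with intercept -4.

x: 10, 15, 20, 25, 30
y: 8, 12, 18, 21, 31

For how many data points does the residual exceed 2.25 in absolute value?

x=10: ŷ = -4 + 1.1·10 = 7; r = 8 − 7 = 1
x=15: ŷ = -4 + 1.1·15 = 12.5; r = 12 − 12.5 = -0.5
x=20: ŷ = -4 + 1.1·20 = 18; r = 18 − 18 = 0
x=25: ŷ = -4 + 1.1·25 = 23.5; r = 21 − 23.5 = -2.5
x=30: ŷ = -4 + 1.1·30 = 29; r = 31 − 29 = 2
|r| > 2.25: x=25 (|r|=2.5) → 1

1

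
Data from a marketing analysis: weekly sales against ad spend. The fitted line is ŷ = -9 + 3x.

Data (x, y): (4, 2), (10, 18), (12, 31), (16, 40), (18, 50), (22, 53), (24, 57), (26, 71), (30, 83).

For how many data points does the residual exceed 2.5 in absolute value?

x=4: ŷ = -9 + 3·4 = 3; r = 2 − 3 = -1
x=10: ŷ = -9 + 3·10 = 21; r = 18 − 21 = -3
x=12: ŷ = -9 + 3·12 = 27; r = 31 − 27 = 4
x=16: ŷ = -9 + 3·16 = 39; r = 40 − 39 = 1
x=18: ŷ = -9 + 3·18 = 45; r = 50 − 45 = 5
x=22: ŷ = -9 + 3·22 = 57; r = 53 − 57 = -4
x=24: ŷ = -9 + 3·24 = 63; r = 57 − 63 = -6
x=26: ŷ = -9 + 3·26 = 69; r = 71 − 69 = 2
x=30: ŷ = -9 + 3·30 = 81; r = 83 − 81 = 2
|r| > 2.5: x=10 (|r|=3), x=12 (|r|=4), x=18 (|r|=5), x=22 (|r|=4), x=24 (|r|=6) → 5

5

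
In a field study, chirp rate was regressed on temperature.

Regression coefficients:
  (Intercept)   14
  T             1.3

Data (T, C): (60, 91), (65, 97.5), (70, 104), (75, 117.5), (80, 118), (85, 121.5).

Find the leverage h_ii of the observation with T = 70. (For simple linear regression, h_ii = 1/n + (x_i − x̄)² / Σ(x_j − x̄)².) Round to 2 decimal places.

T̄ = (60 + 65 + 70 + 75 + 80 + 85)/6 = 72.5
Σ(T − T̄)² = 156.25 + 56.25 + 6.25 + 6.25 + 56.25 + 156.25 = 437.5
h = 1/6 + (-2.5)²/437.5 = 0.166667 + 0.0142857 = 0.18

h = 0.18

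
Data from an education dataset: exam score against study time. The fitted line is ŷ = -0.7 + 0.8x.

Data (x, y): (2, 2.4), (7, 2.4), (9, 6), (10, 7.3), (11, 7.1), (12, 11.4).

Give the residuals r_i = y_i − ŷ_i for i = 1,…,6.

1.5, -2.5, -0.5, 0, -1, 2.5

x=2: ŷ = -0.7 + 0.8·2 = 0.9; r = 2.4 − 0.9 = 1.5
x=7: ŷ = -0.7 + 0.8·7 = 4.9; r = 2.4 − 4.9 = -2.5
x=9: ŷ = -0.7 + 0.8·9 = 6.5; r = 6 − 6.5 = -0.5
x=10: ŷ = -0.7 + 0.8·10 = 7.3; r = 7.3 − 7.3 = 0
x=11: ŷ = -0.7 + 0.8·11 = 8.1; r = 7.1 − 8.1 = -1
x=12: ŷ = -0.7 + 0.8·12 = 8.9; r = 11.4 − 8.9 = 2.5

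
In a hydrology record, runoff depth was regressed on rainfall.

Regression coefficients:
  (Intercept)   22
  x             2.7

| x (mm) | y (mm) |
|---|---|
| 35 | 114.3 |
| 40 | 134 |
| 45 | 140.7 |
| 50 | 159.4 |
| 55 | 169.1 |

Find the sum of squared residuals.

SSE = 36.4

x=35: ŷ = 22 + 2.7·35 = 116.5; e = 114.3 − 116.5 = -2.2
x=40: ŷ = 22 + 2.7·40 = 130; e = 134 − 130 = 4
x=45: ŷ = 22 + 2.7·45 = 143.5; e = 140.7 − 143.5 = -2.8
x=50: ŷ = 22 + 2.7·50 = 157; e = 159.4 − 157 = 2.4
x=55: ŷ = 22 + 2.7·55 = 170.5; e = 169.1 − 170.5 = -1.4
SSE = 4.84 + 16 + 7.84 + 5.76 + 1.96 = 36.4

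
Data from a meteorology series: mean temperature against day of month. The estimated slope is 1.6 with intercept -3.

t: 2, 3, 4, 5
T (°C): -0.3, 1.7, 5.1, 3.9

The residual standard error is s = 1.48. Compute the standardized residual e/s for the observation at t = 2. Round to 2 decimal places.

-0.34

ŷ = -3 + 1.6·2 = 0.2
e = -0.3 − 0.2 = -0.5
e/s = -0.5 / 1.48 = -0.34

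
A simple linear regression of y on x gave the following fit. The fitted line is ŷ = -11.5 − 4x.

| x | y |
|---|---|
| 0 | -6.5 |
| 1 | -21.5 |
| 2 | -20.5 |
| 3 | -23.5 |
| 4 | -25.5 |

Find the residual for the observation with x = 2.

ŷ = -11.5 − 4·2 = -19.5
e = -20.5 − (-19.5) = -1

e = -1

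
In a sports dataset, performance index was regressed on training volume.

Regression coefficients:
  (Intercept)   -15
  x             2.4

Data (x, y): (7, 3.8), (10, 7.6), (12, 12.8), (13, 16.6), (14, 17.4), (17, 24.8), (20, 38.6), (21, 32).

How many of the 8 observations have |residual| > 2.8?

2

x=7: ŷ = -15 + 2.4·7 = 1.8; e = 3.8 − 1.8 = 2
x=10: ŷ = -15 + 2.4·10 = 9; e = 7.6 − 9 = -1.4
x=12: ŷ = -15 + 2.4·12 = 13.8; e = 12.8 − 13.8 = -1
x=13: ŷ = -15 + 2.4·13 = 16.2; e = 16.6 − 16.2 = 0.4
x=14: ŷ = -15 + 2.4·14 = 18.6; e = 17.4 − 18.6 = -1.2
x=17: ŷ = -15 + 2.4·17 = 25.8; e = 24.8 − 25.8 = -1
x=20: ŷ = -15 + 2.4·20 = 33; e = 38.6 − 33 = 5.6
x=21: ŷ = -15 + 2.4·21 = 35.4; e = 32 − 35.4 = -3.4
|e| > 2.8: x=20 (|e|=5.6), x=21 (|e|=3.4) → 2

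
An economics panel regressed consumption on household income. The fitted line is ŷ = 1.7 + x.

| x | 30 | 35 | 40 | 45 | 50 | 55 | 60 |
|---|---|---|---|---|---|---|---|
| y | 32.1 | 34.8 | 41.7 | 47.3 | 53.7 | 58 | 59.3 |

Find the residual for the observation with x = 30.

e = 0.4

ŷ = 1.7 + 30 = 31.7
e = 32.1 − 31.7 = 0.4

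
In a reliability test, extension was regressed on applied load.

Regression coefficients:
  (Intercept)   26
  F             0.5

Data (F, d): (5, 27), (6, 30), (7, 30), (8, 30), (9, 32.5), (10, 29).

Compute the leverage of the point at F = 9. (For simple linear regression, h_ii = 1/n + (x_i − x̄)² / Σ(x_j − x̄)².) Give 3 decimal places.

h = 0.295

F̄ = (5 + 6 + 7 + 8 + 9 + 10)/6 = 7.5
Σ(F − F̄)² = 6.25 + 2.25 + 0.25 + 0.25 + 2.25 + 6.25 = 17.5
h = 1/6 + (1.5)²/17.5 = 0.166667 + 0.128571 = 0.295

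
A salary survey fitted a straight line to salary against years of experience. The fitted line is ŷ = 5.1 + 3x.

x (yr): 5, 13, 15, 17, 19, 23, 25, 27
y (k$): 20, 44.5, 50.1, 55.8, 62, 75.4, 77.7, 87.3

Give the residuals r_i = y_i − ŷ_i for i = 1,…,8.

-0.1, 0.4, 0, -0.3, -0.1, 1.3, -2.4, 1.2

x=5: ŷ = 5.1 + 3·5 = 20.1; r = 20 − 20.1 = -0.1
x=13: ŷ = 5.1 + 3·13 = 44.1; r = 44.5 − 44.1 = 0.4
x=15: ŷ = 5.1 + 3·15 = 50.1; r = 50.1 − 50.1 = 0
x=17: ŷ = 5.1 + 3·17 = 56.1; r = 55.8 − 56.1 = -0.3
x=19: ŷ = 5.1 + 3·19 = 62.1; r = 62 − 62.1 = -0.1
x=23: ŷ = 5.1 + 3·23 = 74.1; r = 75.4 − 74.1 = 1.3
x=25: ŷ = 5.1 + 3·25 = 80.1; r = 77.7 − 80.1 = -2.4
x=27: ŷ = 5.1 + 3·27 = 86.1; r = 87.3 − 86.1 = 1.2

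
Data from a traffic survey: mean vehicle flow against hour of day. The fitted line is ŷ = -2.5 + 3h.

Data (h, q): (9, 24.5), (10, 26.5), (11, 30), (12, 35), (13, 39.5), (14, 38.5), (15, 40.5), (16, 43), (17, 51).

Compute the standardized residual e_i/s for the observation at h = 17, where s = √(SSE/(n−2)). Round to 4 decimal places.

h=9: ŷ = -2.5 + 3·9 = 24.5; e = 24.5 − 24.5 = 0
h=10: ŷ = -2.5 + 3·10 = 27.5; e = 26.5 − 27.5 = -1
h=11: ŷ = -2.5 + 3·11 = 30.5; e = 30 − 30.5 = -0.5
h=12: ŷ = -2.5 + 3·12 = 33.5; e = 35 − 33.5 = 1.5
h=13: ŷ = -2.5 + 3·13 = 36.5; e = 39.5 − 36.5 = 3
h=14: ŷ = -2.5 + 3·14 = 39.5; e = 38.5 − 39.5 = -1
h=15: ŷ = -2.5 + 3·15 = 42.5; e = 40.5 − 42.5 = -2
h=16: ŷ = -2.5 + 3·16 = 45.5; e = 43 − 45.5 = -2.5
h=17: ŷ = -2.5 + 3·17 = 48.5; e = 51 − 48.5 = 2.5
SSE = 0 + 1 + 0.25 + 2.25 + 9 + 1 + 4 + 6.25 + 6.25 = 30
s = √(30/7) = 2.0702
e/s = 2.5 / 2.0702 = 1.2076

1.2076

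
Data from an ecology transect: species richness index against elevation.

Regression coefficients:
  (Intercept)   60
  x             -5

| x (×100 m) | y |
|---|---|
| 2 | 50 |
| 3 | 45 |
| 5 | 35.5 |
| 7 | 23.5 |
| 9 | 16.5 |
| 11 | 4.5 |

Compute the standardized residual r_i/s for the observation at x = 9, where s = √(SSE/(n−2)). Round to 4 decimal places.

1.3416

x=2: ŷ = 60 − 5·2 = 50; r = 50 − 50 = 0
x=3: ŷ = 60 − 5·3 = 45; r = 45 − 45 = 0
x=5: ŷ = 60 − 5·5 = 35; r = 35.5 − 35 = 0.5
x=7: ŷ = 60 − 5·7 = 25; r = 23.5 − 25 = -1.5
x=9: ŷ = 60 − 5·9 = 15; r = 16.5 − 15 = 1.5
x=11: ŷ = 60 − 5·11 = 5; r = 4.5 − 5 = -0.5
SSE = 0 + 0 + 0.25 + 2.25 + 2.25 + 0.25 = 5
s = √(5/4) = 1.11803
r/s = 1.5 / 1.11803 = 1.3416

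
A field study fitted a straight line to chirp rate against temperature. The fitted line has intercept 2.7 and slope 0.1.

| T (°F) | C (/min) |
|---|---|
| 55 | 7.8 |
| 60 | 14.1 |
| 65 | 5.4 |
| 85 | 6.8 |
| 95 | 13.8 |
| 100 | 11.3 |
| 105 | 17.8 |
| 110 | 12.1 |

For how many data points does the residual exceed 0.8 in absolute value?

7

T=55: Ĉ = 2.7 + 0.1·55 = 8.2; r = 7.8 − 8.2 = -0.4
T=60: Ĉ = 2.7 + 0.1·60 = 8.7; r = 14.1 − 8.7 = 5.4
T=65: Ĉ = 2.7 + 0.1·65 = 9.2; r = 5.4 − 9.2 = -3.8
T=85: Ĉ = 2.7 + 0.1·85 = 11.2; r = 6.8 − 11.2 = -4.4
T=95: Ĉ = 2.7 + 0.1·95 = 12.2; r = 13.8 − 12.2 = 1.6
T=100: Ĉ = 2.7 + 0.1·100 = 12.7; r = 11.3 − 12.7 = -1.4
T=105: Ĉ = 2.7 + 0.1·105 = 13.2; r = 17.8 − 13.2 = 4.6
T=110: Ĉ = 2.7 + 0.1·110 = 13.7; r = 12.1 − 13.7 = -1.6
|r| > 0.8: T=60 (|r|=5.4), T=65 (|r|=3.8), T=85 (|r|=4.4), T=95 (|r|=1.6), T=100 (|r|=1.4), T=105 (|r|=4.6), T=110 (|r|=1.6) → 7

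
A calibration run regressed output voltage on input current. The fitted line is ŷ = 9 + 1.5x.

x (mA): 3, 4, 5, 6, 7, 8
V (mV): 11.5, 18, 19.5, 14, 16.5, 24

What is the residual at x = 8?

ŷ = 9 + 1.5·8 = 21
r = 24 − 21 = 3

r = 3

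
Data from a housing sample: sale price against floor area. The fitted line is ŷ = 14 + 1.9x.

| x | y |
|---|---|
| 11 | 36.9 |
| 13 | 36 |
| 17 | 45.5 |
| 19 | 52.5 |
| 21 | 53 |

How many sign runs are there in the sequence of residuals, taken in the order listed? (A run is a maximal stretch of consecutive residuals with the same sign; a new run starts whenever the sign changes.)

4 runs

x=11: ŷ = 14 + 1.9·11 = 34.9; e = 36.9 − 34.9 = 2
x=13: ŷ = 14 + 1.9·13 = 38.7; e = 36 − 38.7 = -2.7
x=17: ŷ = 14 + 1.9·17 = 46.3; e = 45.5 − 46.3 = -0.8
x=19: ŷ = 14 + 1.9·19 = 50.1; e = 52.5 − 50.1 = 2.4
x=21: ŷ = 14 + 1.9·21 = 53.9; e = 53 − 53.9 = -0.9
Signs: + − − + −
Runs: +×1, −×2, +×1, −×1 → 4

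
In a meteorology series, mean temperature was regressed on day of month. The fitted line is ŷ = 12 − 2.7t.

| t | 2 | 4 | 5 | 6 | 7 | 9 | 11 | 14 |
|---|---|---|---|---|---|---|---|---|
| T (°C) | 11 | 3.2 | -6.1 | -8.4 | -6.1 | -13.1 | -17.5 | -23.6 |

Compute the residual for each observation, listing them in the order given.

t=2: ŷ = 12 − 2.7·2 = 6.6; r = 11 − 6.6 = 4.4
t=4: ŷ = 12 − 2.7·4 = 1.2; r = 3.2 − 1.2 = 2
t=5: ŷ = 12 − 2.7·5 = -1.5; r = -6.1 − (-1.5) = -4.6
t=6: ŷ = 12 − 2.7·6 = -4.2; r = -8.4 − (-4.2) = -4.2
t=7: ŷ = 12 − 2.7·7 = -6.9; r = -6.1 − (-6.9) = 0.8
t=9: ŷ = 12 − 2.7·9 = -12.3; r = -13.1 − (-12.3) = -0.8
t=11: ŷ = 12 − 2.7·11 = -17.7; r = -17.5 − (-17.7) = 0.2
t=14: ŷ = 12 − 2.7·14 = -25.8; r = -23.6 − (-25.8) = 2.2

4.4, 2, -4.6, -4.2, 0.8, -0.8, 0.2, 2.2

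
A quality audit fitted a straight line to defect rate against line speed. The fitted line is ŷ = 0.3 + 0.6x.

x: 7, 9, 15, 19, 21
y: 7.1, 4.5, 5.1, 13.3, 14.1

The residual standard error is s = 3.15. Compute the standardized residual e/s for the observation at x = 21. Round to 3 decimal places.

0.381

ŷ = 0.3 + 0.6·21 = 12.9
e = 14.1 − 12.9 = 1.2
e/s = 1.2 / 3.15 = 0.381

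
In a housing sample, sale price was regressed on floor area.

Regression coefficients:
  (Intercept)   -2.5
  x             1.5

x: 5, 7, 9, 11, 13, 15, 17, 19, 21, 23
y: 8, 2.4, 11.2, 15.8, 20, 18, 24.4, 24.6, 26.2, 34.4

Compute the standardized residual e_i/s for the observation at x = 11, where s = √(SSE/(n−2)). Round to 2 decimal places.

x=5: ŷ = -2.5 + 1.5·5 = 5; e = 8 − 5 = 3
x=7: ŷ = -2.5 + 1.5·7 = 8; e = 2.4 − 8 = -5.6
x=9: ŷ = -2.5 + 1.5·9 = 11; e = 11.2 − 11 = 0.2
x=11: ŷ = -2.5 + 1.5·11 = 14; e = 15.8 − 14 = 1.8
x=13: ŷ = -2.5 + 1.5·13 = 17; e = 20 − 17 = 3
x=15: ŷ = -2.5 + 1.5·15 = 20; e = 18 − 20 = -2
x=17: ŷ = -2.5 + 1.5·17 = 23; e = 24.4 − 23 = 1.4
x=19: ŷ = -2.5 + 1.5·19 = 26; e = 24.6 − 26 = -1.4
x=21: ŷ = -2.5 + 1.5·21 = 29; e = 26.2 − 29 = -2.8
x=23: ŷ = -2.5 + 1.5·23 = 32; e = 34.4 − 32 = 2.4
SSE = 9 + 31.36 + 0.04 + 3.24 + 9 + 4 + 1.96 + 1.96 + 7.84 + 5.76 = 74.16
s = √(74.16/8) = 3.04467
e/s = 1.8 / 3.04467 = 0.59

0.59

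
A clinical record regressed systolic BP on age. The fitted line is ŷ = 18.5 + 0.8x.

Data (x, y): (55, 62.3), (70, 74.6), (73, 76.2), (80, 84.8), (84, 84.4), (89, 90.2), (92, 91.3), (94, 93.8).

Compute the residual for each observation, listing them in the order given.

-0.2, 0.1, -0.7, 2.3, -1.3, 0.5, -0.8, 0.1

x=55: ŷ = 18.5 + 0.8·55 = 62.5; r = 62.3 − 62.5 = -0.2
x=70: ŷ = 18.5 + 0.8·70 = 74.5; r = 74.6 − 74.5 = 0.1
x=73: ŷ = 18.5 + 0.8·73 = 76.9; r = 76.2 − 76.9 = -0.7
x=80: ŷ = 18.5 + 0.8·80 = 82.5; r = 84.8 − 82.5 = 2.3
x=84: ŷ = 18.5 + 0.8·84 = 85.7; r = 84.4 − 85.7 = -1.3
x=89: ŷ = 18.5 + 0.8·89 = 89.7; r = 90.2 − 89.7 = 0.5
x=92: ŷ = 18.5 + 0.8·92 = 92.1; r = 91.3 − 92.1 = -0.8
x=94: ŷ = 18.5 + 0.8·94 = 93.7; r = 93.8 − 93.7 = 0.1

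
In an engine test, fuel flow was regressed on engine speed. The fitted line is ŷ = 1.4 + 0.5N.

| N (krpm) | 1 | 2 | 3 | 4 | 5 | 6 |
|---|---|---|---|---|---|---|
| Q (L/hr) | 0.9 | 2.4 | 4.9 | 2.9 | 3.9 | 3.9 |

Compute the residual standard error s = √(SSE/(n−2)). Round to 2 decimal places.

s = 1.17

N=1: ŷ = 1.4 + 0.5·1 = 1.9; e = 0.9 − 1.9 = -1
N=2: ŷ = 1.4 + 0.5·2 = 2.4; e = 2.4 − 2.4 = 0
N=3: ŷ = 1.4 + 0.5·3 = 2.9; e = 4.9 − 2.9 = 2
N=4: ŷ = 1.4 + 0.5·4 = 3.4; e = 2.9 − 3.4 = -0.5
N=5: ŷ = 1.4 + 0.5·5 = 3.9; e = 3.9 − 3.9 = 0
N=6: ŷ = 1.4 + 0.5·6 = 4.4; e = 3.9 − 4.4 = -0.5
SSE = 1 + 0 + 4 + 0.25 + 0 + 0.25 = 5.5
s = √(5.5/4) = √1.375 ≈ 1.17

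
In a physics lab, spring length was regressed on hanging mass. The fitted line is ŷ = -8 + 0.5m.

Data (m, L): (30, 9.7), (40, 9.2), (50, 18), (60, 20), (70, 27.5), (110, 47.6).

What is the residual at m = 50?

ŷ = -8 + 0.5·50 = 17
e = 18 − 17 = 1

e = 1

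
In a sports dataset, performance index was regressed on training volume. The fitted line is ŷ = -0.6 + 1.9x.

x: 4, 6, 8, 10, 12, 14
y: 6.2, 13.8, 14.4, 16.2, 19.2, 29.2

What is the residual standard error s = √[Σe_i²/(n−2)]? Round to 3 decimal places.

x=4: ŷ = -0.6 + 1.9·4 = 7; e = 6.2 − 7 = -0.8
x=6: ŷ = -0.6 + 1.9·6 = 10.8; e = 13.8 − 10.8 = 3
x=8: ŷ = -0.6 + 1.9·8 = 14.6; e = 14.4 − 14.6 = -0.2
x=10: ŷ = -0.6 + 1.9·10 = 18.4; e = 16.2 − 18.4 = -2.2
x=12: ŷ = -0.6 + 1.9·12 = 22.2; e = 19.2 − 22.2 = -3
x=14: ŷ = -0.6 + 1.9·14 = 26; e = 29.2 − 26 = 3.2
SSE = 0.64 + 9 + 0.04 + 4.84 + 9 + 10.24 = 33.76
s = √(33.76/4) = √8.44 ≈ 2.905

s = 2.905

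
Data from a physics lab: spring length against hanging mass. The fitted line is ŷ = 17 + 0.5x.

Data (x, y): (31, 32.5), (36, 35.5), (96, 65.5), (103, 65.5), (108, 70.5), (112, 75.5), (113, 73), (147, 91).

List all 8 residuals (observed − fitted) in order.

x=31: ŷ = 17 + 0.5·31 = 32.5; e = 32.5 − 32.5 = 0
x=36: ŷ = 17 + 0.5·36 = 35; e = 35.5 − 35 = 0.5
x=96: ŷ = 17 + 0.5·96 = 65; e = 65.5 − 65 = 0.5
x=103: ŷ = 17 + 0.5·103 = 68.5; e = 65.5 − 68.5 = -3
x=108: ŷ = 17 + 0.5·108 = 71; e = 70.5 − 71 = -0.5
x=112: ŷ = 17 + 0.5·112 = 73; e = 75.5 − 73 = 2.5
x=113: ŷ = 17 + 0.5·113 = 73.5; e = 73 − 73.5 = -0.5
x=147: ŷ = 17 + 0.5·147 = 90.5; e = 91 − 90.5 = 0.5

0, 0.5, 0.5, -3, -0.5, 2.5, -0.5, 0.5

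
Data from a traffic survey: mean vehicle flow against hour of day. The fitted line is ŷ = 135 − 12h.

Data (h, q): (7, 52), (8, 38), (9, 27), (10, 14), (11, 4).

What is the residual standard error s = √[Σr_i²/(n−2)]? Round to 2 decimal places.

h=7: ŷ = 135 − 12·7 = 51; r = 52 − 51 = 1
h=8: ŷ = 135 − 12·8 = 39; r = 38 − 39 = -1
h=9: ŷ = 135 − 12·9 = 27; r = 27 − 27 = 0
h=10: ŷ = 135 − 12·10 = 15; r = 14 − 15 = -1
h=11: ŷ = 135 − 12·11 = 3; r = 4 − 3 = 1
SSE = 1 + 1 + 0 + 1 + 1 = 4
s = √(4/3) = √1.33333 ≈ 1.15

s = 1.15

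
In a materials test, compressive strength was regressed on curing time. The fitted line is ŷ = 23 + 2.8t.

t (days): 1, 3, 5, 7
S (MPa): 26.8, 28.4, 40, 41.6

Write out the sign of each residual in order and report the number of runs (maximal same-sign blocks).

4 runs

t=1: ŷ = 23 + 2.8·1 = 25.8; e = 26.8 − 25.8 = 1
t=3: ŷ = 23 + 2.8·3 = 31.4; e = 28.4 − 31.4 = -3
t=5: ŷ = 23 + 2.8·5 = 37; e = 40 − 37 = 3
t=7: ŷ = 23 + 2.8·7 = 42.6; e = 41.6 − 42.6 = -1
Signs: + − + −
Runs: +×1, −×1, +×1, −×1 → 4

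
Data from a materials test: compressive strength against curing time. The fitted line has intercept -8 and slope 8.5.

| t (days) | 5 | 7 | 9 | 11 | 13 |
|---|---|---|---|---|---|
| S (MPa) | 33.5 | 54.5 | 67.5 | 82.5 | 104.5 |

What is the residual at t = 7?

Ŝ = -8 + 8.5·7 = 51.5
e = 54.5 − 51.5 = 3

e = 3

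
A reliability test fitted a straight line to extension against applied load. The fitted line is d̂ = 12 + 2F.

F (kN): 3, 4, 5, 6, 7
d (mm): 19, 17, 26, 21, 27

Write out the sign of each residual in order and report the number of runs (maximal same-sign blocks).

F=3: d̂ = 12 + 2·3 = 18; e = 19 − 18 = 1
F=4: d̂ = 12 + 2·4 = 20; e = 17 − 20 = -3
F=5: d̂ = 12 + 2·5 = 22; e = 26 − 22 = 4
F=6: d̂ = 12 + 2·6 = 24; e = 21 − 24 = -3
F=7: d̂ = 12 + 2·7 = 26; e = 27 − 26 = 1
Signs: + − + − +
Runs: +×1, −×1, +×1, −×1, +×1 → 5

5 runs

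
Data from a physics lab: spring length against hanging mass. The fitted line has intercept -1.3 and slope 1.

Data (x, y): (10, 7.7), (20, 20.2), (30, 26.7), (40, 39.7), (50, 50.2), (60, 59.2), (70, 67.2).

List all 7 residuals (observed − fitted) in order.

-1, 1.5, -2, 1, 1.5, 0.5, -1.5

x=10: ŷ = -1.3 + 10 = 8.7; e = 7.7 − 8.7 = -1
x=20: ŷ = -1.3 + 20 = 18.7; e = 20.2 − 18.7 = 1.5
x=30: ŷ = -1.3 + 30 = 28.7; e = 26.7 − 28.7 = -2
x=40: ŷ = -1.3 + 40 = 38.7; e = 39.7 − 38.7 = 1
x=50: ŷ = -1.3 + 50 = 48.7; e = 50.2 − 48.7 = 1.5
x=60: ŷ = -1.3 + 60 = 58.7; e = 59.2 − 58.7 = 0.5
x=70: ŷ = -1.3 + 70 = 68.7; e = 67.2 − 68.7 = -1.5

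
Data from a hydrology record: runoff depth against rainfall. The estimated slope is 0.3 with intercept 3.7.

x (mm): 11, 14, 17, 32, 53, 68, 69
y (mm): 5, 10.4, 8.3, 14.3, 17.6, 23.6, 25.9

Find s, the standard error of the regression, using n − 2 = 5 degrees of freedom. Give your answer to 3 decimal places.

s = 1.897

x=11: ŷ = 3.7 + 0.3·11 = 7; r = 5 − 7 = -2
x=14: ŷ = 3.7 + 0.3·14 = 7.9; r = 10.4 − 7.9 = 2.5
x=17: ŷ = 3.7 + 0.3·17 = 8.8; r = 8.3 − 8.8 = -0.5
x=32: ŷ = 3.7 + 0.3·32 = 13.3; r = 14.3 − 13.3 = 1
x=53: ŷ = 3.7 + 0.3·53 = 19.6; r = 17.6 − 19.6 = -2
x=68: ŷ = 3.7 + 0.3·68 = 24.1; r = 23.6 − 24.1 = -0.5
x=69: ŷ = 3.7 + 0.3·69 = 24.4; r = 25.9 − 24.4 = 1.5
SSE = 4 + 6.25 + 0.25 + 1 + 4 + 0.25 + 2.25 = 18
s = √(18/5) = √3.6 ≈ 1.897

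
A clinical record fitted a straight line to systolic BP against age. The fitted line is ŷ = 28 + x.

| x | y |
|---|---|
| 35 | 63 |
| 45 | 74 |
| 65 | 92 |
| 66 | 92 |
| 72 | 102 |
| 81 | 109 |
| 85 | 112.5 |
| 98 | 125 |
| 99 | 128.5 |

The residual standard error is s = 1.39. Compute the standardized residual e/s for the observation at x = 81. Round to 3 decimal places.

ŷ = 28 + 81 = 109
e = 109 − 109 = 0
e/s = 0 / 1.39 = 0.000

0.000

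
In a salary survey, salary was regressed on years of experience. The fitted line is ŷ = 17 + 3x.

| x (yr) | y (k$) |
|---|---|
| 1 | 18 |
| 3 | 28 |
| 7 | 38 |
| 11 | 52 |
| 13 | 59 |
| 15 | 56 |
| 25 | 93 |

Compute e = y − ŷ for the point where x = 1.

e = -2

ŷ = 17 + 3·1 = 20
e = 18 − 20 = -2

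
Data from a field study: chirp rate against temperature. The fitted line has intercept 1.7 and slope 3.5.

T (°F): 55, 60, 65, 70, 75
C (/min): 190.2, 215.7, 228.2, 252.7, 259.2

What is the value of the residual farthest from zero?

r = 6

T=55: Ĉ = 1.7 + 3.5·55 = 194.2; r = 190.2 − 194.2 = -4
T=60: Ĉ = 1.7 + 3.5·60 = 211.7; r = 215.7 − 211.7 = 4
T=65: Ĉ = 1.7 + 3.5·65 = 229.2; r = 228.2 − 229.2 = -1
T=70: Ĉ = 1.7 + 3.5·70 = 246.7; r = 252.7 − 246.7 = 6
T=75: Ĉ = 1.7 + 3.5·75 = 264.2; r = 259.2 − 264.2 = -5
Largest |r| is 6 at T = 70, residual 6.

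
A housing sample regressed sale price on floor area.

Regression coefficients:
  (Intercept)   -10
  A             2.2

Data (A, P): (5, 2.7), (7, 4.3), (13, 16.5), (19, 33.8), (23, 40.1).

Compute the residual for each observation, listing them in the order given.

A=5: ŷ = -10 + 2.2·5 = 1; r = 2.7 − 1 = 1.7
A=7: ŷ = -10 + 2.2·7 = 5.4; r = 4.3 − 5.4 = -1.1
A=13: ŷ = -10 + 2.2·13 = 18.6; r = 16.5 − 18.6 = -2.1
A=19: ŷ = -10 + 2.2·19 = 31.8; r = 33.8 − 31.8 = 2
A=23: ŷ = -10 + 2.2·23 = 40.6; r = 40.1 − 40.6 = -0.5

1.7, -1.1, -2.1, 2, -0.5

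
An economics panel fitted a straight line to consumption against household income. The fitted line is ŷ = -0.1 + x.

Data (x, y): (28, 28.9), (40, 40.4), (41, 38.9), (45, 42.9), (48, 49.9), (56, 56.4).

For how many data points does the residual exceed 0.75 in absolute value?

x=28: ŷ = -0.1 + 28 = 27.9; e = 28.9 − 27.9 = 1
x=40: ŷ = -0.1 + 40 = 39.9; e = 40.4 − 39.9 = 0.5
x=41: ŷ = -0.1 + 41 = 40.9; e = 38.9 − 40.9 = -2
x=45: ŷ = -0.1 + 45 = 44.9; e = 42.9 − 44.9 = -2
x=48: ŷ = -0.1 + 48 = 47.9; e = 49.9 − 47.9 = 2
x=56: ŷ = -0.1 + 56 = 55.9; e = 56.4 − 55.9 = 0.5
|e| > 0.75: x=28 (|e|=1), x=41 (|e|=2), x=45 (|e|=2), x=48 (|e|=2) → 4

4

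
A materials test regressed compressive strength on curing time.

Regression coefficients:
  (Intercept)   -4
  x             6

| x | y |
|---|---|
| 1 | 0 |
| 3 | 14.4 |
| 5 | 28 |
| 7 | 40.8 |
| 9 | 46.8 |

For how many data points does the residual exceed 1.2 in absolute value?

4

x=1: ŷ = -4 + 6·1 = 2; e = 0 − 2 = -2
x=3: ŷ = -4 + 6·3 = 14; e = 14.4 − 14 = 0.4
x=5: ŷ = -4 + 6·5 = 26; e = 28 − 26 = 2
x=7: ŷ = -4 + 6·7 = 38; e = 40.8 − 38 = 2.8
x=9: ŷ = -4 + 6·9 = 50; e = 46.8 − 50 = -3.2
|e| > 1.2: x=1 (|e|=2), x=5 (|e|=2), x=7 (|e|=2.8), x=9 (|e|=3.2) → 4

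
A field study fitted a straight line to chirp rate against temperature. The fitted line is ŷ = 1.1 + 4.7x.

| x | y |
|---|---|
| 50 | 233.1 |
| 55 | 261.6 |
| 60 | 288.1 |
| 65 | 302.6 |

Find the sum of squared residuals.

SSE = 54

x=50: ŷ = 1.1 + 4.7·50 = 236.1; e = 233.1 − 236.1 = -3
x=55: ŷ = 1.1 + 4.7·55 = 259.6; e = 261.6 − 259.6 = 2
x=60: ŷ = 1.1 + 4.7·60 = 283.1; e = 288.1 − 283.1 = 5
x=65: ŷ = 1.1 + 4.7·65 = 306.6; e = 302.6 − 306.6 = -4
SSE = 9 + 4 + 25 + 16 = 54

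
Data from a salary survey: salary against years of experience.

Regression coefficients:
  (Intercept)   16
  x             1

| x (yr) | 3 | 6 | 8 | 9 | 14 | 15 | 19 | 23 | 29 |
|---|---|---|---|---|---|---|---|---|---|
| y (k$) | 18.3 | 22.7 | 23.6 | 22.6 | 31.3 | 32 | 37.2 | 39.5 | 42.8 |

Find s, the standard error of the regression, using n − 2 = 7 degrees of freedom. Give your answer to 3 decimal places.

x=3: ŷ = 16 + 3 = 19; e = 18.3 − 19 = -0.7
x=6: ŷ = 16 + 6 = 22; e = 22.7 − 22 = 0.7
x=8: ŷ = 16 + 8 = 24; e = 23.6 − 24 = -0.4
x=9: ŷ = 16 + 9 = 25; e = 22.6 − 25 = -2.4
x=14: ŷ = 16 + 14 = 30; e = 31.3 − 30 = 1.3
x=15: ŷ = 16 + 15 = 31; e = 32 − 31 = 1
x=19: ŷ = 16 + 19 = 35; e = 37.2 − 35 = 2.2
x=23: ŷ = 16 + 23 = 39; e = 39.5 − 39 = 0.5
x=29: ŷ = 16 + 29 = 45; e = 42.8 − 45 = -2.2
SSE = 0.49 + 0.49 + 0.16 + 5.76 + 1.69 + 1 + 4.84 + 0.25 + 4.84 = 19.52
s = √(19.52/7) = √2.78857 ≈ 1.670

s = 1.670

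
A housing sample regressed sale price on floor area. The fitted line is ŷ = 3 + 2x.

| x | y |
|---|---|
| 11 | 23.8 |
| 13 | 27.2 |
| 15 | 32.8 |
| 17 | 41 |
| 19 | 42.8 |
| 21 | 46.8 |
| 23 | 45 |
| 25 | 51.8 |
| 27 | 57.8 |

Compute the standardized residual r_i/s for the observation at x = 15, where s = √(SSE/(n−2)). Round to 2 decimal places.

x=11: ŷ = 3 + 2·11 = 25; r = 23.8 − 25 = -1.2
x=13: ŷ = 3 + 2·13 = 29; r = 27.2 − 29 = -1.8
x=15: ŷ = 3 + 2·15 = 33; r = 32.8 − 33 = -0.2
x=17: ŷ = 3 + 2·17 = 37; r = 41 − 37 = 4
x=19: ŷ = 3 + 2·19 = 41; r = 42.8 − 41 = 1.8
x=21: ŷ = 3 + 2·21 = 45; r = 46.8 − 45 = 1.8
x=23: ŷ = 3 + 2·23 = 49; r = 45 − 49 = -4
x=25: ŷ = 3 + 2·25 = 53; r = 51.8 − 53 = -1.2
x=27: ŷ = 3 + 2·27 = 57; r = 57.8 − 57 = 0.8
SSE = 1.44 + 3.24 + 0.04 + 16 + 3.24 + 3.24 + 16 + 1.44 + 0.64 = 45.28
s = √(45.28/7) = 2.54334
r/s = -0.2 / 2.54334 = -0.08

-0.08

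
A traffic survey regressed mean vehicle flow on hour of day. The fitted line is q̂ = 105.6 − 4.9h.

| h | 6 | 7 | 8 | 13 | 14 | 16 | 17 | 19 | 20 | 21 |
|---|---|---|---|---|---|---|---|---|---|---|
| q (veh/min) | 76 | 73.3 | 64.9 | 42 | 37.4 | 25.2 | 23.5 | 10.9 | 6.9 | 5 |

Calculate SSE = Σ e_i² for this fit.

SSE = 20.24

h=6: q̂ = 105.6 − 4.9·6 = 76.2; e = 76 − 76.2 = -0.2
h=7: q̂ = 105.6 − 4.9·7 = 71.3; e = 73.3 − 71.3 = 2
h=8: q̂ = 105.6 − 4.9·8 = 66.4; e = 64.9 − 66.4 = -1.5
h=13: q̂ = 105.6 − 4.9·13 = 41.9; e = 42 − 41.9 = 0.1
h=14: q̂ = 105.6 − 4.9·14 = 37; e = 37.4 − 37 = 0.4
h=16: q̂ = 105.6 − 4.9·16 = 27.2; e = 25.2 − 27.2 = -2
h=17: q̂ = 105.6 − 4.9·17 = 22.3; e = 23.5 − 22.3 = 1.2
h=19: q̂ = 105.6 − 4.9·19 = 12.5; e = 10.9 − 12.5 = -1.6
h=20: q̂ = 105.6 − 4.9·20 = 7.6; e = 6.9 − 7.6 = -0.7
h=21: q̂ = 105.6 − 4.9·21 = 2.7; e = 5 − 2.7 = 2.3
SSE = 0.04 + 4 + 2.25 + 0.01 + 0.16 + 4 + 1.44 + 2.56 + 0.49 + 5.29 = 20.24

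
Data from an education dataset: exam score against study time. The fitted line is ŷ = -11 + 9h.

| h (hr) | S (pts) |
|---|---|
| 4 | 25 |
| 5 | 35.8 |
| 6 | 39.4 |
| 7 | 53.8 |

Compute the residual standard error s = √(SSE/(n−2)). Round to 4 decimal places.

s = 3.1177

h=4: ŷ = -11 + 9·4 = 25; e = 25 − 25 = 0
h=5: ŷ = -11 + 9·5 = 34; e = 35.8 − 34 = 1.8
h=6: ŷ = -11 + 9·6 = 43; e = 39.4 − 43 = -3.6
h=7: ŷ = -11 + 9·7 = 52; e = 53.8 − 52 = 1.8
SSE = 0 + 3.24 + 12.96 + 3.24 = 19.44
s = √(19.44/2) = √9.72 ≈ 3.1177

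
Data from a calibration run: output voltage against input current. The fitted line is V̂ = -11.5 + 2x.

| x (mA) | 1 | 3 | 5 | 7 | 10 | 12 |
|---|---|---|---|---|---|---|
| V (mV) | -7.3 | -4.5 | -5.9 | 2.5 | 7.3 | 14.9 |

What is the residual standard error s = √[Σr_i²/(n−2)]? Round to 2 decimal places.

x=1: V̂ = -11.5 + 2·1 = -9.5; r = -7.3 − (-9.5) = 2.2
x=3: V̂ = -11.5 + 2·3 = -5.5; r = -4.5 − (-5.5) = 1
x=5: V̂ = -11.5 + 2·5 = -1.5; r = -5.9 − (-1.5) = -4.4
x=7: V̂ = -11.5 + 2·7 = 2.5; r = 2.5 − 2.5 = 0
x=10: V̂ = -11.5 + 2·10 = 8.5; r = 7.3 − 8.5 = -1.2
x=12: V̂ = -11.5 + 2·12 = 12.5; r = 14.9 − 12.5 = 2.4
SSE = 4.84 + 1 + 19.36 + 0 + 1.44 + 5.76 = 32.4
s = √(32.4/4) = √8.1 ≈ 2.85

s = 2.85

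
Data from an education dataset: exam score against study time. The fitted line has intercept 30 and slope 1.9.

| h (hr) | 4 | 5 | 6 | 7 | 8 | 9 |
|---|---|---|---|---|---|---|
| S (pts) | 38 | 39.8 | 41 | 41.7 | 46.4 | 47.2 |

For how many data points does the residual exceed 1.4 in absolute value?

1

h=4: ŷ = 30 + 1.9·4 = 37.6; r = 38 − 37.6 = 0.4
h=5: ŷ = 30 + 1.9·5 = 39.5; r = 39.8 − 39.5 = 0.3
h=6: ŷ = 30 + 1.9·6 = 41.4; r = 41 − 41.4 = -0.4
h=7: ŷ = 30 + 1.9·7 = 43.3; r = 41.7 − 43.3 = -1.6
h=8: ŷ = 30 + 1.9·8 = 45.2; r = 46.4 − 45.2 = 1.2
h=9: ŷ = 30 + 1.9·9 = 47.1; r = 47.2 − 47.1 = 0.1
|r| > 1.4: h=7 (|r|=1.6) → 1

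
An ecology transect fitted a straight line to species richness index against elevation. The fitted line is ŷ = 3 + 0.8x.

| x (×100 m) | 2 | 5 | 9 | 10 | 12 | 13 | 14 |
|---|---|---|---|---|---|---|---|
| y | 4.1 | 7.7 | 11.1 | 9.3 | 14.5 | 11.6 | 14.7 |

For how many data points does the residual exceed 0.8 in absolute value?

4

x=2: ŷ = 3 + 0.8·2 = 4.6; e = 4.1 − 4.6 = -0.5
x=5: ŷ = 3 + 0.8·5 = 7; e = 7.7 − 7 = 0.7
x=9: ŷ = 3 + 0.8·9 = 10.2; e = 11.1 − 10.2 = 0.9
x=10: ŷ = 3 + 0.8·10 = 11; e = 9.3 − 11 = -1.7
x=12: ŷ = 3 + 0.8·12 = 12.6; e = 14.5 − 12.6 = 1.9
x=13: ŷ = 3 + 0.8·13 = 13.4; e = 11.6 − 13.4 = -1.8
x=14: ŷ = 3 + 0.8·14 = 14.2; e = 14.7 − 14.2 = 0.5
|e| > 0.8: x=9 (|e|=0.9), x=10 (|e|=1.7), x=12 (|e|=1.9), x=13 (|e|=1.8) → 4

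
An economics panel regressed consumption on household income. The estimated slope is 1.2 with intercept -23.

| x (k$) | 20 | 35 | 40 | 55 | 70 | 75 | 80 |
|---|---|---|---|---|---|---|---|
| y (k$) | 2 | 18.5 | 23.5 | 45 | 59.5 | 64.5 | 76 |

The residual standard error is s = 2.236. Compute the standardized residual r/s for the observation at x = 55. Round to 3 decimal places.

ŷ = -23 + 1.2·55 = 43
r = 45 − 43 = 2
r/s = 2 / 2.236 = 0.894

0.894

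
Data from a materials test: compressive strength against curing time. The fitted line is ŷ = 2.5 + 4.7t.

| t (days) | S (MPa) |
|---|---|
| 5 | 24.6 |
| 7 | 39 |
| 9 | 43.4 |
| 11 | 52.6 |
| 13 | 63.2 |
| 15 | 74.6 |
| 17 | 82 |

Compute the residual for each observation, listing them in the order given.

t=5: ŷ = 2.5 + 4.7·5 = 26; e = 24.6 − 26 = -1.4
t=7: ŷ = 2.5 + 4.7·7 = 35.4; e = 39 − 35.4 = 3.6
t=9: ŷ = 2.5 + 4.7·9 = 44.8; e = 43.4 − 44.8 = -1.4
t=11: ŷ = 2.5 + 4.7·11 = 54.2; e = 52.6 − 54.2 = -1.6
t=13: ŷ = 2.5 + 4.7·13 = 63.6; e = 63.2 − 63.6 = -0.4
t=15: ŷ = 2.5 + 4.7·15 = 73; e = 74.6 − 73 = 1.6
t=17: ŷ = 2.5 + 4.7·17 = 82.4; e = 82 − 82.4 = -0.4

-1.4, 3.6, -1.4, -1.6, -0.4, 1.6, -0.4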